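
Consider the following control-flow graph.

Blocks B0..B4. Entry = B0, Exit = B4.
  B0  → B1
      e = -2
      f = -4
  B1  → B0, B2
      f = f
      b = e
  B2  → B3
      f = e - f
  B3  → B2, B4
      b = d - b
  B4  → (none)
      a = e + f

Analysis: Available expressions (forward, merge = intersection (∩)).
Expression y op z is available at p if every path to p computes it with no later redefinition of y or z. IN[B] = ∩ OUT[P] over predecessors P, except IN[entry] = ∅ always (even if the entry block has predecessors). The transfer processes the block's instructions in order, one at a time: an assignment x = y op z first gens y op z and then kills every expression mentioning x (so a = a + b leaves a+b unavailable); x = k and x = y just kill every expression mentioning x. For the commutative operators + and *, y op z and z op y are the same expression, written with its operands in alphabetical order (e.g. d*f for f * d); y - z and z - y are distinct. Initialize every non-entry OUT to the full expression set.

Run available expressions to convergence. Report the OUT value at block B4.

Fixpoint table:
  B0:  IN={}  OUT={}
  B1:  IN={}  OUT={}
  B2:  IN={}  OUT={}
  B3:  IN={}  OUT={}
  B4:  IN={}  OUT={e+f}

Merge at B4: IN[B4] = OUT[B3] = {}
Applying B4's transfer function to that IN value gives OUT[B4] (row B4 above).

Answer: {e+f}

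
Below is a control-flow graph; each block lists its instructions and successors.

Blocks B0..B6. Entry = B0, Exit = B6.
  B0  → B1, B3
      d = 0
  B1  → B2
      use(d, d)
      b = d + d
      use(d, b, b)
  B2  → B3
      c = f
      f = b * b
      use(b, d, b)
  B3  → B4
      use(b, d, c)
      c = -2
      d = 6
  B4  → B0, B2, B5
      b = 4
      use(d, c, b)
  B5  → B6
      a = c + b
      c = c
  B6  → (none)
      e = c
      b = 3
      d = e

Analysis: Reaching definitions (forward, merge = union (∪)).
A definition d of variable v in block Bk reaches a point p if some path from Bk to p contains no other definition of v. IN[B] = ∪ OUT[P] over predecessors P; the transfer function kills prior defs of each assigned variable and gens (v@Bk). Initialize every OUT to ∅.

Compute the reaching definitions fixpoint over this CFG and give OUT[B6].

Per-block solution:
  B0:  IN={b@B4, c@B3, d@B3, f@B2}  OUT={b@B4, c@B3, d@B0, f@B2}
  B1:  IN={b@B4, c@B3, d@B0, f@B2}  OUT={b@B1, c@B3, d@B0, f@B2}
  B2:  IN={b@B1, b@B4, c@B3, d@B0, d@B3, f@B2}  OUT={b@B1, b@B4, c@B2, d@B0, d@B3, f@B2}
  B3:  IN={b@B1, b@B4, c@B2, c@B3, d@B0, d@B3, f@B2}  OUT={b@B1, b@B4, c@B3, d@B3, f@B2}
  B4:  IN={b@B1, b@B4, c@B3, d@B3, f@B2}  OUT={b@B4, c@B3, d@B3, f@B2}
  B5:  IN={b@B4, c@B3, d@B3, f@B2}  OUT={a@B5, b@B4, c@B5, d@B3, f@B2}
  B6:  IN={a@B5, b@B4, c@B5, d@B3, f@B2}  OUT={a@B5, b@B6, c@B5, d@B6, e@B6, f@B2}

Merge at B6: IN[B6] = OUT[B5] = {a@B5, b@B4, c@B5, d@B3, f@B2}
Applying B6's transfer function to that IN value gives OUT[B6] (row B6 above).

Answer: {a@B5, b@B6, c@B5, d@B6, e@B6, f@B2}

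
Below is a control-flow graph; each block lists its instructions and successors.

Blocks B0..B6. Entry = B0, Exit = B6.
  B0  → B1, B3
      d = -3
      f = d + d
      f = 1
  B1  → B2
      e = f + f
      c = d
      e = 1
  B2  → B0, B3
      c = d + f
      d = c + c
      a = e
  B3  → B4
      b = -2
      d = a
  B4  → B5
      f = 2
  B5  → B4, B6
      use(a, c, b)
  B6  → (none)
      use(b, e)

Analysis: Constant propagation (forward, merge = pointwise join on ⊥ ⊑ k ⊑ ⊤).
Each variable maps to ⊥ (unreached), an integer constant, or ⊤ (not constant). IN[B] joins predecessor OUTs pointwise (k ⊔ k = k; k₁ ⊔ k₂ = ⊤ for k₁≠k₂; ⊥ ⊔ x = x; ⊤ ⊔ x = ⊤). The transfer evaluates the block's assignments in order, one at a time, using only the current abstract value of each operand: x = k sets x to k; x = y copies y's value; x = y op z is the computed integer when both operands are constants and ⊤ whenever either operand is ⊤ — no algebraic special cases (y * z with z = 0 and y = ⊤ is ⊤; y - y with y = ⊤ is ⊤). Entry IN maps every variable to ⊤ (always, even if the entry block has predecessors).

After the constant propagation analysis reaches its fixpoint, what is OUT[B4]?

Per-block solution:
  B0:   IN=(all ⊤)   OUT={d:-3, f:1; rest ⊤}
  B1:   IN={d:-3, f:1; rest ⊤}   OUT={c:-3, d:-3, e:1, f:1; rest ⊤}
  B2:   IN={c:-3, d:-3, e:1, f:1; rest ⊤}   OUT={a:1, c:-2, d:-4, e:1, f:1; rest ⊤}
  B3:   IN={f:1; rest ⊤}   OUT={b:-2, f:1; rest ⊤}
  B4:   IN={b:-2; rest ⊤}   OUT={b:-2, f:2; rest ⊤}
  B5:   IN={b:-2, f:2; rest ⊤}   OUT={b:-2, f:2; rest ⊤}
  B6:   IN={b:-2, f:2; rest ⊤}   OUT={b:-2, f:2; rest ⊤}

Merge at B4: IN[B4] = OUT[B3] ⊔ OUT[B5] = {a: ⊤, b: -2, c: ⊤, d: ⊤, e: ⊤, f: ⊤}
Applying B4's transfer function to that IN value gives OUT[B4] (row B4 above).

Answer: {a: ⊤, b: -2, c: ⊤, d: ⊤, e: ⊤, f: 2}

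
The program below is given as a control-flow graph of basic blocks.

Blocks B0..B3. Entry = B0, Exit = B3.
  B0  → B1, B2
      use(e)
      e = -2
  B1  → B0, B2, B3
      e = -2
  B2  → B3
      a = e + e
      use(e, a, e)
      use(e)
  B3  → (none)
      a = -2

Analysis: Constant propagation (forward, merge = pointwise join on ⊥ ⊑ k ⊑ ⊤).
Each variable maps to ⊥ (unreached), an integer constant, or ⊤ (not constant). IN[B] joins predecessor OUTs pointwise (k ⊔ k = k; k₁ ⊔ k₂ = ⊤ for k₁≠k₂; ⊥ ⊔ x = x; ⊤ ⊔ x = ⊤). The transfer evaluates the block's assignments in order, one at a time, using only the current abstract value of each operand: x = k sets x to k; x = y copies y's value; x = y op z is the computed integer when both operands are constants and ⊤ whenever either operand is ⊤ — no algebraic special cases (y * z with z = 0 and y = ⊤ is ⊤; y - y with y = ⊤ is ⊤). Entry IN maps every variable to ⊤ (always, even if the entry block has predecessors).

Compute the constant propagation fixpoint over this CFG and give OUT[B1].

Converged values:
  B0:   IN=(all ⊤)   OUT={e:-2; rest ⊤}
  B1:   IN={e:-2; rest ⊤}   OUT={e:-2; rest ⊤}
  B2:   IN={e:-2; rest ⊤}   OUT={a:-4, e:-2; rest ⊤}
  B3:   IN={e:-2; rest ⊤}   OUT={a:-2, e:-2; rest ⊤}

Merge at B1: IN[B1] = OUT[B0] = {a: ⊤, b: ⊤, c: ⊤, d: ⊤, e: -2, f: ⊤}
Applying B1's transfer function to that IN value gives OUT[B1] (row B1 above).

Answer: {a: ⊤, b: ⊤, c: ⊤, d: ⊤, e: -2, f: ⊤}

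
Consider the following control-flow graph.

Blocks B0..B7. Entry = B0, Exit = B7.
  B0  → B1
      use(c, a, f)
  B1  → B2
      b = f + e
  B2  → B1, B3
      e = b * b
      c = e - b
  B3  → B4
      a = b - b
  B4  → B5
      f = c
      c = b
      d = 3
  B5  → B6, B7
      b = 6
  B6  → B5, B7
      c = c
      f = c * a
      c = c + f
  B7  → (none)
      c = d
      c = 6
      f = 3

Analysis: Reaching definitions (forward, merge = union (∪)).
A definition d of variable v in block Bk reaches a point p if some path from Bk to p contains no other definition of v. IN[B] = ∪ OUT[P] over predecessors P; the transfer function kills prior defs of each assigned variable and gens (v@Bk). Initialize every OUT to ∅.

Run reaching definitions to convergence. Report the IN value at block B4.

Answer: {a@B3, b@B1, c@B2, e@B2}

Trace:
Fixpoint table:
  B0: | IN={} | OUT={}
  B1: | IN={b@B1, c@B2, e@B2} | OUT={b@B1, c@B2, e@B2}
  B2: | IN={b@B1, c@B2, e@B2} | OUT={b@B1, c@B2, e@B2}
  B3: | IN={b@B1, c@B2, e@B2} | OUT={a@B3, b@B1, c@B2, e@B2}
  B4: | IN={a@B3, b@B1, c@B2, e@B2} | OUT={a@B3, b@B1, c@B4, d@B4, e@B2, f@B4}
  B5: | IN={a@B3, b@B1, b@B5, c@B4, c@B6, d@B4, e@B2, f@B4, f@B6} | OUT={a@B3, b@B5, c@B4, c@B6, d@B4, e@B2, f@B4, f@B6}
  B6: | IN={a@B3, b@B5, c@B4, c@B6, d@B4, e@B2, f@B4, f@B6} | OUT={a@B3, b@B5, c@B6, d@B4, e@B2, f@B6}
  B7: | IN={a@B3, b@B5, c@B4, c@B6, d@B4, e@B2, f@B4, f@B6} | OUT={a@B3, b@B5, c@B7, d@B4, e@B2, f@B7}

Merge at B4: IN[B4] = OUT[B3] = {a@B3, b@B1, c@B2, e@B2}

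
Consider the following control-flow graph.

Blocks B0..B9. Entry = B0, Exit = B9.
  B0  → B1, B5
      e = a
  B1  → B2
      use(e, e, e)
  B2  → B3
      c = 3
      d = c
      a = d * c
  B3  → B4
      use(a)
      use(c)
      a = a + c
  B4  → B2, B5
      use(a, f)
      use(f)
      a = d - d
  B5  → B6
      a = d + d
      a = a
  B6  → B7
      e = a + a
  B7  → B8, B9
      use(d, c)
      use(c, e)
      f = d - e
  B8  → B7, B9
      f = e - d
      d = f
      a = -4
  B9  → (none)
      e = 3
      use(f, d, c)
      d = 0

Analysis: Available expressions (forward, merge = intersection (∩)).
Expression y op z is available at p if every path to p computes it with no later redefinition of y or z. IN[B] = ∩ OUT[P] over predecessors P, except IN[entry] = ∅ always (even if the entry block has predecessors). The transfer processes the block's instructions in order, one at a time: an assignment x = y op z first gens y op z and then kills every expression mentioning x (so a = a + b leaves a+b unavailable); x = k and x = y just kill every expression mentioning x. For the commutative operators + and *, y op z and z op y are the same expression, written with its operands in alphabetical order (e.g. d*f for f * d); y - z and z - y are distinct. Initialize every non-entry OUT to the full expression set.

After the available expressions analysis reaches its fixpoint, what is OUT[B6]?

Answer: {a+a, d+d}

Derivation:
Fixpoint table:
  B0:  IN={}  OUT={}
  B1:  IN={}  OUT={}
  B2:  IN={}  OUT={c*d}
  B3:  IN={c*d}  OUT={c*d}
  B4:  IN={c*d}  OUT={c*d, d-d}
  B5:  IN={}  OUT={d+d}
  B6:  IN={d+d}  OUT={a+a, d+d}
  B7:  IN={}  OUT={d-e}
  B8:  IN={d-e}  OUT={}
  B9:  IN={}  OUT={}

Merge at B6: IN[B6] = OUT[B5] = {d+d}
Applying B6's transfer function to that IN value gives OUT[B6] (row B6 above).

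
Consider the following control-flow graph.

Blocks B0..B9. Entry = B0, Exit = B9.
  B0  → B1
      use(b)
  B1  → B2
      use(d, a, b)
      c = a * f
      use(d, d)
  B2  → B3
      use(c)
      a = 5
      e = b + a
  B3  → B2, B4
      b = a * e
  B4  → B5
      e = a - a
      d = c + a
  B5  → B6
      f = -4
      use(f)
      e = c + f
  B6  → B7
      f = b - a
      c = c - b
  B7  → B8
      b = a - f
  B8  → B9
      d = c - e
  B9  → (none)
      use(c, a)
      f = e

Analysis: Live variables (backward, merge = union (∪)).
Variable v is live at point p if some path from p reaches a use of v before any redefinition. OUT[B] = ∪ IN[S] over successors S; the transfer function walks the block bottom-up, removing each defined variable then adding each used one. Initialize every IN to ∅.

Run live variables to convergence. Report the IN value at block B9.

Answer: {a, c, e}

Trace:
Per-block solution:
  B0:   IN={a, b, d, f}   OUT={a, b, d, f}
  B1:   IN={a, b, d, f}   OUT={b, c}
  B2:   IN={b, c}   OUT={a, c, e}
  B3:   IN={a, c, e}   OUT={a, b, c}
  B4:   IN={a, b, c}   OUT={a, b, c}
  B5:   IN={a, b, c}   OUT={a, b, c, e}
  B6:   IN={a, b, c, e}   OUT={a, c, e, f}
  B7:   IN={a, c, e, f}   OUT={a, c, e}
  B8:   IN={a, c, e}   OUT={a, c, e}
  B9:   IN={a, c, e}   OUT={}

B9 is the boundary node: OUT[B9] = {}
Applying B9's transfer function to that OUT value gives IN[B9] (row B9 above).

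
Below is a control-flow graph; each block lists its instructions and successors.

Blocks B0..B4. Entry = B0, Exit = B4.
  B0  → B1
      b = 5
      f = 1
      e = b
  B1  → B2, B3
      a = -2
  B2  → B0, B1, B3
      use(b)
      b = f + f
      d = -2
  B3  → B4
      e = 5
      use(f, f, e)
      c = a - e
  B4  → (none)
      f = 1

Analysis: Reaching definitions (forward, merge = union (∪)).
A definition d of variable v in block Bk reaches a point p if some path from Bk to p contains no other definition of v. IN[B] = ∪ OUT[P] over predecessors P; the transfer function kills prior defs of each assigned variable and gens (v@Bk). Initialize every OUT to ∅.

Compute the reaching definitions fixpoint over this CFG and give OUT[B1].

Per-block solution:
  B0:   IN={a@B1, b@B2, d@B2, e@B0, f@B0}   OUT={a@B1, b@B0, d@B2, e@B0, f@B0}
  B1:   IN={a@B1, b@B0, b@B2, d@B2, e@B0, f@B0}   OUT={a@B1, b@B0, b@B2, d@B2, e@B0, f@B0}
  B2:   IN={a@B1, b@B0, b@B2, d@B2, e@B0, f@B0}   OUT={a@B1, b@B2, d@B2, e@B0, f@B0}
  B3:   IN={a@B1, b@B0, b@B2, d@B2, e@B0, f@B0}   OUT={a@B1, b@B0, b@B2, c@B3, d@B2, e@B3, f@B0}
  B4:   IN={a@B1, b@B0, b@B2, c@B3, d@B2, e@B3, f@B0}   OUT={a@B1, b@B0, b@B2, c@B3, d@B2, e@B3, f@B4}

Merge at B1: IN[B1] = OUT[B0] ⊔ OUT[B2] = {a@B1, b@B0, b@B2, d@B2, e@B0, f@B0}
Applying B1's transfer function to that IN value gives OUT[B1] (row B1 above).

Answer: {a@B1, b@B0, b@B2, d@B2, e@B0, f@B0}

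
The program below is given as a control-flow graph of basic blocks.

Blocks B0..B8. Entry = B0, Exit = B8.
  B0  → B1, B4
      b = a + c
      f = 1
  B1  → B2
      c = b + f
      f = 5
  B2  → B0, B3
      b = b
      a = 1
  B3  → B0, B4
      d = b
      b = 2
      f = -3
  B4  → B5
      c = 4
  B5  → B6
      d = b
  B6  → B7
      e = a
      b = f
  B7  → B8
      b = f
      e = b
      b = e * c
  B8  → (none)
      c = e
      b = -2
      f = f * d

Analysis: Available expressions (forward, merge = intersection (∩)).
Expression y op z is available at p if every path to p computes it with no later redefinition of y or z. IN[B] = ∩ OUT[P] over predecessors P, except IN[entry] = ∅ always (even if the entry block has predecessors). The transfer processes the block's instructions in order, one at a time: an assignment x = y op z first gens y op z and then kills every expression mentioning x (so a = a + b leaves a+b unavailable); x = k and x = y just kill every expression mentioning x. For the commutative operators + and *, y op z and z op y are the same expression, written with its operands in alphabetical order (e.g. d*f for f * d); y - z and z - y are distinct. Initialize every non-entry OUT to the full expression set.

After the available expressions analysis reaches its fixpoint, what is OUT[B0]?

Fixpoint table:
  B0:   IN={}   OUT={a+c}
  B1:   IN={a+c}   OUT={}
  B2:   IN={}   OUT={}
  B3:   IN={}   OUT={}
  B4:   IN={}   OUT={}
  B5:   IN={}   OUT={}
  B6:   IN={}   OUT={}
  B7:   IN={}   OUT={c*e}
  B8:   IN={c*e}   OUT={}

Merge at B0 (entry node, so the boundary value {} is joined with the incoming edge(s)): IN[B0] = {} ∩ OUT[B2] ∩ OUT[B3] = {}
Applying B0's transfer function to that IN value gives OUT[B0] (row B0 above).

Answer: {a+c}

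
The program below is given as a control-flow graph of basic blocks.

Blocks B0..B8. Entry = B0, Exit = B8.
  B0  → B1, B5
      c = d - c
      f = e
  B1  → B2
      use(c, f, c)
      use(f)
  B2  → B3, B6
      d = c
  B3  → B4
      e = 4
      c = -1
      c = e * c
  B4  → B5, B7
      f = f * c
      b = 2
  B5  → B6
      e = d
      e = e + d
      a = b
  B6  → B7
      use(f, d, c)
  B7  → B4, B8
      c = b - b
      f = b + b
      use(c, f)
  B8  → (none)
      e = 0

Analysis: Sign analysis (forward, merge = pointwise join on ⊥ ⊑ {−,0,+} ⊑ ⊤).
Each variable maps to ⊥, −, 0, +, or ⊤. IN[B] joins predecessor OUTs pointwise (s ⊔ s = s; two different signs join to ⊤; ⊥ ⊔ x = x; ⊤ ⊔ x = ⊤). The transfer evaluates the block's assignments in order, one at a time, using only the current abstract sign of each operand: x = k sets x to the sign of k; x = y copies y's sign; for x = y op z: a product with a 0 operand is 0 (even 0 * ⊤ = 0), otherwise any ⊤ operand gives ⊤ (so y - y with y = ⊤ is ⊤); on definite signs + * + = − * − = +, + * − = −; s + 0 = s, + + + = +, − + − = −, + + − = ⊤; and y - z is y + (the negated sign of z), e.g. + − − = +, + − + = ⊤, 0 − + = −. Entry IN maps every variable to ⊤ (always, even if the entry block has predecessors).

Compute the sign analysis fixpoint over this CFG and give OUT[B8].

Fixpoint table:
  B0: | IN=(all ⊤) | OUT=(all ⊤)
  B1: | IN=(all ⊤) | OUT=(all ⊤)
  B2: | IN=(all ⊤) | OUT=(all ⊤)
  B3: | IN=(all ⊤) | OUT={c:-, e:+; rest ⊤}
  B4: | IN=(all ⊤) | OUT={b:+; rest ⊤}
  B5: | IN=(all ⊤) | OUT=(all ⊤)
  B6: | IN=(all ⊤) | OUT=(all ⊤)
  B7: | IN=(all ⊤) | OUT=(all ⊤)
  B8: | IN=(all ⊤) | OUT={e:0; rest ⊤}

Merge at B8: IN[B8] = OUT[B7] = {a: ⊤, b: ⊤, c: ⊤, d: ⊤, e: ⊤, f: ⊤}
Applying B8's transfer function to that IN value gives OUT[B8] (row B8 above).

Answer: {a: ⊤, b: ⊤, c: ⊤, d: ⊤, e: 0, f: ⊤}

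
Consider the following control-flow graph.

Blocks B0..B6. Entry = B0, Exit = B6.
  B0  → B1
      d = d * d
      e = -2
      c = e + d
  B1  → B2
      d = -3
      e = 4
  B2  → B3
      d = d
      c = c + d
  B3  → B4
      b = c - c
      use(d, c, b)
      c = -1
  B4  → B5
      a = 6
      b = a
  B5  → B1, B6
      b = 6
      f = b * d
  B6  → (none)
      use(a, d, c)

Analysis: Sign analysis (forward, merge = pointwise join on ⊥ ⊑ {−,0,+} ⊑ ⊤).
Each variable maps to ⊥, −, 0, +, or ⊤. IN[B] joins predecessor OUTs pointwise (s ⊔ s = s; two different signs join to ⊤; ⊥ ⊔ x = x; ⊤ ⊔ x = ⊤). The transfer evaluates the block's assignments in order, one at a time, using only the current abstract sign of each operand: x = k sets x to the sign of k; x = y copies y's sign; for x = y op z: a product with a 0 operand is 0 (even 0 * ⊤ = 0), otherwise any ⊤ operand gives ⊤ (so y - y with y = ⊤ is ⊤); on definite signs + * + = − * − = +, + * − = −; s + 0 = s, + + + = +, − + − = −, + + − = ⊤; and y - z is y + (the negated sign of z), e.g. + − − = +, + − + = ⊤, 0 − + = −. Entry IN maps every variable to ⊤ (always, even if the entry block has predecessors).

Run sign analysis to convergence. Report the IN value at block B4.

Answer: {a: ⊤, b: ⊤, c: -, d: -, e: +, f: ⊤}

Working:
Per-block solution:
  B0:  IN=(all ⊤)  OUT={e:-; rest ⊤}
  B1:  IN=(all ⊤)  OUT={d:-, e:+; rest ⊤}
  B2:  IN={d:-, e:+; rest ⊤}  OUT={d:-, e:+; rest ⊤}
  B3:  IN={d:-, e:+; rest ⊤}  OUT={c:-, d:-, e:+; rest ⊤}
  B4:  IN={c:-, d:-, e:+; rest ⊤}  OUT={a:+, b:+, c:-, d:-, e:+; rest ⊤}
  B5:  IN={a:+, b:+, c:-, d:-, e:+; rest ⊤}  OUT={a:+, b:+, c:-, d:-, e:+, f:-; rest ⊤}
  B6:  IN={a:+, b:+, c:-, d:-, e:+, f:-; rest ⊤}  OUT={a:+, b:+, c:-, d:-, e:+, f:-; rest ⊤}

Merge at B4: IN[B4] = OUT[B3] = {a: ⊤, b: ⊤, c: -, d: -, e: +, f: ⊤}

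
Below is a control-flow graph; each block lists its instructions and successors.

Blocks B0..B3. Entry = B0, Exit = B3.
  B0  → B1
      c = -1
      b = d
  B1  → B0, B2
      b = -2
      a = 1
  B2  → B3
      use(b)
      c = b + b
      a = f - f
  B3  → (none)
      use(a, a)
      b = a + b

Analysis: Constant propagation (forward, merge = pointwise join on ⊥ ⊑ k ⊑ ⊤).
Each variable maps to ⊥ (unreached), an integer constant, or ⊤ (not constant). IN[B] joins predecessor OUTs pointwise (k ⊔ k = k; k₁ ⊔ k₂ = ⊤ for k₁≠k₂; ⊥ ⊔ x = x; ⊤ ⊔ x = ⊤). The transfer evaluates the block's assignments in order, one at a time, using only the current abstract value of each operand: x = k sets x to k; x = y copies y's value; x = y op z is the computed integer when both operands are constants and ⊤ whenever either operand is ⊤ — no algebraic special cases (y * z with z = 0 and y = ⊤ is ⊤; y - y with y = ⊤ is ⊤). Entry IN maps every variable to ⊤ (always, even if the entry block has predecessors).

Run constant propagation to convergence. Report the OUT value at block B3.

Answer: {a: ⊤, b: ⊤, c: -4, d: ⊤, e: ⊤, f: ⊤}

Derivation:
Per-block solution:
  B0:   IN=(all ⊤)   OUT={c:-1; rest ⊤}
  B1:   IN={c:-1; rest ⊤}   OUT={a:1, b:-2, c:-1; rest ⊤}
  B2:   IN={a:1, b:-2, c:-1; rest ⊤}   OUT={b:-2, c:-4; rest ⊤}
  B3:   IN={b:-2, c:-4; rest ⊤}   OUT={c:-4; rest ⊤}

Merge at B3: IN[B3] = OUT[B2] = {a: ⊤, b: -2, c: -4, d: ⊤, e: ⊤, f: ⊤}
Applying B3's transfer function to that IN value gives OUT[B3] (row B3 above).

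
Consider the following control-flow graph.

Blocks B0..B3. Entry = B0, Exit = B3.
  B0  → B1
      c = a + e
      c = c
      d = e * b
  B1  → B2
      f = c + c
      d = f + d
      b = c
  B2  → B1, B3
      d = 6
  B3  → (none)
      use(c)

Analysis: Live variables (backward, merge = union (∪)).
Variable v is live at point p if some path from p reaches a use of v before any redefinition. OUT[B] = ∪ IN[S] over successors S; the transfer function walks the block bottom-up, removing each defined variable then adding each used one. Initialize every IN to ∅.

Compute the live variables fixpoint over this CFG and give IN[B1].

Fixpoint table:
  B0: | IN={a, b, e} | OUT={c, d}
  B1: | IN={c, d} | OUT={c}
  B2: | IN={c} | OUT={c, d}
  B3: | IN={c} | OUT={}

Merge at B1: OUT[B1] = IN[B2] = {c}
Applying B1's transfer function to that OUT value gives IN[B1] (row B1 above).

Answer: {c, d}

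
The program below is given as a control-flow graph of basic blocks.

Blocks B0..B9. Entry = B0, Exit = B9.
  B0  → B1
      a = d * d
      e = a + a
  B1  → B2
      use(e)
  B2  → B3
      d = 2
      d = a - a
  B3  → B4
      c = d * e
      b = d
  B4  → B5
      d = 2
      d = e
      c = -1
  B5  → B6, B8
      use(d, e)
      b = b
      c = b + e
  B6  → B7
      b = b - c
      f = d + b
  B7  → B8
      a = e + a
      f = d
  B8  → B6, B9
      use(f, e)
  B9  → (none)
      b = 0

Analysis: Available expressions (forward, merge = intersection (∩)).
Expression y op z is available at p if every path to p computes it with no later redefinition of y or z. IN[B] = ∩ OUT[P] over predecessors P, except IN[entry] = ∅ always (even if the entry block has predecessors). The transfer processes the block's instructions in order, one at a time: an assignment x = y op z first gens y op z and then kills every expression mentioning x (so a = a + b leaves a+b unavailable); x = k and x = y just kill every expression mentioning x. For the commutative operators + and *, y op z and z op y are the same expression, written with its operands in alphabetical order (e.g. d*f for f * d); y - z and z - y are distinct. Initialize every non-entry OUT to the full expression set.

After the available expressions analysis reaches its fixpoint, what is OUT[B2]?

Answer: {a+a, a-a}

Working:
Per-block solution:
  B0: | IN={} | OUT={a+a, d*d}
  B1: | IN={a+a, d*d} | OUT={a+a, d*d}
  B2: | IN={a+a, d*d} | OUT={a+a, a-a}
  B3: | IN={a+a, a-a} | OUT={a+a, a-a, d*e}
  B4: | IN={a+a, a-a, d*e} | OUT={a+a, a-a}
  B5: | IN={a+a, a-a} | OUT={a+a, a-a, b+e}
  B6: | IN={} | OUT={b+d}
  B7: | IN={b+d} | OUT={b+d}
  B8: | IN={} | OUT={}
  B9: | IN={} | OUT={}

Merge at B2: IN[B2] = OUT[B1] = {a+a, d*d}
Applying B2's transfer function to that IN value gives OUT[B2] (row B2 above).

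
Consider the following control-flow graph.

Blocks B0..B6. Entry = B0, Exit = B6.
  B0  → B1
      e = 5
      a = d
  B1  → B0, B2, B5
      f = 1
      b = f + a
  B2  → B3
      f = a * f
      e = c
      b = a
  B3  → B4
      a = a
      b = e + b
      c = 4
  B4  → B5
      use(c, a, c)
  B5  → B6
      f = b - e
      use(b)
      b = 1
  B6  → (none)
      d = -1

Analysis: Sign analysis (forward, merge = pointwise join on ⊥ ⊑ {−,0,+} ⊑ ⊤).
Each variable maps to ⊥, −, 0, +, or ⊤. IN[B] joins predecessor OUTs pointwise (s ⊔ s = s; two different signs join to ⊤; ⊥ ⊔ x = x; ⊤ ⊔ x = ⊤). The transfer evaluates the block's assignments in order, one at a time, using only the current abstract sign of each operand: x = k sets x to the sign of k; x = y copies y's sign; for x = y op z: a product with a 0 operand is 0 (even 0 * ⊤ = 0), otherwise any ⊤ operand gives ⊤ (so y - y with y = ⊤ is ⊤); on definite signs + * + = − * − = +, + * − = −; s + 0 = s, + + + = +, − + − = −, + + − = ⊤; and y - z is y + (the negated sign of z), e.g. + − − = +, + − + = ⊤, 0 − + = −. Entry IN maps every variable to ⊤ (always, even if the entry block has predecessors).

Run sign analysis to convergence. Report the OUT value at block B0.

Converged values:
  B0:   IN=(all ⊤)   OUT={e:+; rest ⊤}
  B1:   IN={e:+; rest ⊤}   OUT={e:+, f:+; rest ⊤}
  B2:   IN={e:+, f:+; rest ⊤}   OUT=(all ⊤)
  B3:   IN=(all ⊤)   OUT={c:+; rest ⊤}
  B4:   IN={c:+; rest ⊤}   OUT={c:+; rest ⊤}
  B5:   IN=(all ⊤)   OUT={b:+; rest ⊤}
  B6:   IN={b:+; rest ⊤}   OUT={b:+, d:-; rest ⊤}

Merge at B0 (entry node, so the boundary value (all ⊤) is joined with the incoming edge(s)): IN[B0] = (all ⊤) ⊔ OUT[B1] = {a: ⊤, b: ⊤, c: ⊤, d: ⊤, e: ⊤, f: ⊤}
Applying B0's transfer function to that IN value gives OUT[B0] (row B0 above).

Answer: {a: ⊤, b: ⊤, c: ⊤, d: ⊤, e: +, f: ⊤}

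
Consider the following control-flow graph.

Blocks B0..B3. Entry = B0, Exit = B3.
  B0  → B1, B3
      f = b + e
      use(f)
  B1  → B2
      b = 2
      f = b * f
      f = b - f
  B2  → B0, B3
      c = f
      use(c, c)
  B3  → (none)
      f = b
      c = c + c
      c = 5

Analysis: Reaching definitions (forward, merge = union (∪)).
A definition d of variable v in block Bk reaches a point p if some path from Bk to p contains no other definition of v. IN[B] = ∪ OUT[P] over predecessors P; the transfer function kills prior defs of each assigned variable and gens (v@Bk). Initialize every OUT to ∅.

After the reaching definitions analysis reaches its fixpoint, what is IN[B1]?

Converged values:
  B0: | IN={b@B1, c@B2, f@B1} | OUT={b@B1, c@B2, f@B0}
  B1: | IN={b@B1, c@B2, f@B0} | OUT={b@B1, c@B2, f@B1}
  B2: | IN={b@B1, c@B2, f@B1} | OUT={b@B1, c@B2, f@B1}
  B3: | IN={b@B1, c@B2, f@B0, f@B1} | OUT={b@B1, c@B3, f@B3}

Merge at B1: IN[B1] = OUT[B0] = {b@B1, c@B2, f@B0}

Answer: {b@B1, c@B2, f@B0}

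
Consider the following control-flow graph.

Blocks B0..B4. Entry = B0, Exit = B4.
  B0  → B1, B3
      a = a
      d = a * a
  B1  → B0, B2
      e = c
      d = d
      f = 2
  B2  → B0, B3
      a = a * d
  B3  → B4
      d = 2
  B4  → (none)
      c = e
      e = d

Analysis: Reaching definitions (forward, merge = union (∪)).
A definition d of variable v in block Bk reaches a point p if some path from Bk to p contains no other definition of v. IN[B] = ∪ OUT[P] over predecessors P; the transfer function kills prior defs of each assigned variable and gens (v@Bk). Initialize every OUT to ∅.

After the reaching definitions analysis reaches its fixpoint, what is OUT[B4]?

Answer: {a@B0, a@B2, c@B4, d@B3, e@B4, f@B1}

Derivation:
Converged values:
  B0:   IN={a@B0, a@B2, d@B1, e@B1, f@B1}   OUT={a@B0, d@B0, e@B1, f@B1}
  B1:   IN={a@B0, d@B0, e@B1, f@B1}   OUT={a@B0, d@B1, e@B1, f@B1}
  B2:   IN={a@B0, d@B1, e@B1, f@B1}   OUT={a@B2, d@B1, e@B1, f@B1}
  B3:   IN={a@B0, a@B2, d@B0, d@B1, e@B1, f@B1}   OUT={a@B0, a@B2, d@B3, e@B1, f@B1}
  B4:   IN={a@B0, a@B2, d@B3, e@B1, f@B1}   OUT={a@B0, a@B2, c@B4, d@B3, e@B4, f@B1}

Merge at B4: IN[B4] = OUT[B3] = {a@B0, a@B2, d@B3, e@B1, f@B1}
Applying B4's transfer function to that IN value gives OUT[B4] (row B4 above).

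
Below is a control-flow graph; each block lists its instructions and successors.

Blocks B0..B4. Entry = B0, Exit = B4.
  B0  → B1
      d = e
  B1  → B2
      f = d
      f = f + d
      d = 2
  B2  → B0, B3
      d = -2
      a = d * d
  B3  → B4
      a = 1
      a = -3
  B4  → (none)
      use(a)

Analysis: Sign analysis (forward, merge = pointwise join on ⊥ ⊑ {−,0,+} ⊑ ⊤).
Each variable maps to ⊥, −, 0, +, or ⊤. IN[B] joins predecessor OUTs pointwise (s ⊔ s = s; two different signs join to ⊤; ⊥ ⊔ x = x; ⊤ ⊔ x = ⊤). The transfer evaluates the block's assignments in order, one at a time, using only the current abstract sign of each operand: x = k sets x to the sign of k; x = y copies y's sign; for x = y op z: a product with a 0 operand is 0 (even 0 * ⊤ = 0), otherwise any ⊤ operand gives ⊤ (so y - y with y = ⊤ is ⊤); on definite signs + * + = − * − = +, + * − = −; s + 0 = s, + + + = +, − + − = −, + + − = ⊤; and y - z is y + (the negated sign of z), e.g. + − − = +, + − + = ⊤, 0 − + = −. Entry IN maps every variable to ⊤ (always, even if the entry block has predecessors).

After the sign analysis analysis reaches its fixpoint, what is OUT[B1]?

Fixpoint table:
  B0:   IN=(all ⊤)   OUT=(all ⊤)
  B1:   IN=(all ⊤)   OUT={d:+; rest ⊤}
  B2:   IN={d:+; rest ⊤}   OUT={a:+, d:-; rest ⊤}
  B3:   IN={a:+, d:-; rest ⊤}   OUT={a:-, d:-; rest ⊤}
  B4:   IN={a:-, d:-; rest ⊤}   OUT={a:-, d:-; rest ⊤}

Merge at B1: IN[B1] = OUT[B0] = {a: ⊤, b: ⊤, c: ⊤, d: ⊤, e: ⊤, f: ⊤}
Applying B1's transfer function to that IN value gives OUT[B1] (row B1 above).

Answer: {a: ⊤, b: ⊤, c: ⊤, d: +, e: ⊤, f: ⊤}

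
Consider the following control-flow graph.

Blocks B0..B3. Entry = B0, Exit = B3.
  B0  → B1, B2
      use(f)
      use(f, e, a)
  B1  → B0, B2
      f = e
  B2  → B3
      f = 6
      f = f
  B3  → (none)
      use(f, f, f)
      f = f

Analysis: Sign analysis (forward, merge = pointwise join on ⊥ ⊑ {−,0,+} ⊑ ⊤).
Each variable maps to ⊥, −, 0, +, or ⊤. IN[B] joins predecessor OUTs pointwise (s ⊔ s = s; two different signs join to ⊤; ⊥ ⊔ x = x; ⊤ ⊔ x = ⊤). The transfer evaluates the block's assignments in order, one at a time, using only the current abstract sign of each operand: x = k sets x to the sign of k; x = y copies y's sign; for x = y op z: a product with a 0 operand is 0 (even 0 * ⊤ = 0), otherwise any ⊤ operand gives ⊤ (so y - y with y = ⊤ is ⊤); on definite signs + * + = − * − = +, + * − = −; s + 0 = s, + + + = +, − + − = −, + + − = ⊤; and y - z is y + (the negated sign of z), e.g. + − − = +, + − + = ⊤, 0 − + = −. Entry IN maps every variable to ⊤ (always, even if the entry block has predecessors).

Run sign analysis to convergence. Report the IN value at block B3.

Per-block solution:
  B0:   IN=(all ⊤)   OUT=(all ⊤)
  B1:   IN=(all ⊤)   OUT=(all ⊤)
  B2:   IN=(all ⊤)   OUT={f:+; rest ⊤}
  B3:   IN={f:+; rest ⊤}   OUT={f:+; rest ⊤}

Merge at B3: IN[B3] = OUT[B2] = {a: ⊤, b: ⊤, c: ⊤, d: ⊤, e: ⊤, f: +}

Answer: {a: ⊤, b: ⊤, c: ⊤, d: ⊤, e: ⊤, f: +}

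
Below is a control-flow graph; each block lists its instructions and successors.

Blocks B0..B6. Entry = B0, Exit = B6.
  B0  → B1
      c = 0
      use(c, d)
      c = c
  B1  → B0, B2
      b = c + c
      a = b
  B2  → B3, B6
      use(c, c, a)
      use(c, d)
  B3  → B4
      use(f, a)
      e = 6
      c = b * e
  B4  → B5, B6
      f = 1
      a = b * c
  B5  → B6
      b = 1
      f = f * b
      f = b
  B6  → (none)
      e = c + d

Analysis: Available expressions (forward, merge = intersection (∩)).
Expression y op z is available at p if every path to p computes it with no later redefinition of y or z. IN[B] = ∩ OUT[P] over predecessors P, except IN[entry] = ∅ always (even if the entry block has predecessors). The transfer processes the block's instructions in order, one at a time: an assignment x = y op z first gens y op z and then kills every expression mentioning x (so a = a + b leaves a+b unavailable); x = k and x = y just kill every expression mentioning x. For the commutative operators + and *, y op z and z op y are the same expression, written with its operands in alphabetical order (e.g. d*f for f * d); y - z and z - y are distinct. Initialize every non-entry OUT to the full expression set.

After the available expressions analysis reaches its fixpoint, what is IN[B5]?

Answer: {b*c, b*e}

Trace:
Per-block solution:
  B0:   IN={}   OUT={}
  B1:   IN={}   OUT={c+c}
  B2:   IN={c+c}   OUT={c+c}
  B3:   IN={c+c}   OUT={b*e}
  B4:   IN={b*e}   OUT={b*c, b*e}
  B5:   IN={b*c, b*e}   OUT={}
  B6:   IN={}   OUT={c+d}

Merge at B5: IN[B5] = OUT[B4] = {b*c, b*e}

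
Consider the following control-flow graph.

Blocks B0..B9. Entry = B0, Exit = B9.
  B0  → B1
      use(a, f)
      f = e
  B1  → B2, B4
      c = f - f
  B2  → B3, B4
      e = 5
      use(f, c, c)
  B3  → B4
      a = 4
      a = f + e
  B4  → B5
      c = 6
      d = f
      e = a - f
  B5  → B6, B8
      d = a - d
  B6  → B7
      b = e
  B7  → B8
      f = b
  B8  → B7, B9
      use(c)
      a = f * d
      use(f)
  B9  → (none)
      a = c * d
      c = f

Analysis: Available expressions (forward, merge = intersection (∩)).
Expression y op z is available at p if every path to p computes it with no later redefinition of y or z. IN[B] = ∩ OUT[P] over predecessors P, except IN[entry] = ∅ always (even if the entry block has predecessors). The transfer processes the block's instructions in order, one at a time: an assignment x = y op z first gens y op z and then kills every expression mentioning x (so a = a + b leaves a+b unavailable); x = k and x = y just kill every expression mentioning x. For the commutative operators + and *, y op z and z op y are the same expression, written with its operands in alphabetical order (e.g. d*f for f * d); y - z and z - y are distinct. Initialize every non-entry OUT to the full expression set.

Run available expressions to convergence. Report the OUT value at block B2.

Converged values:
  B0: | IN={} | OUT={}
  B1: | IN={} | OUT={f-f}
  B2: | IN={f-f} | OUT={f-f}
  B3: | IN={f-f} | OUT={e+f, f-f}
  B4: | IN={f-f} | OUT={a-f, f-f}
  B5: | IN={a-f, f-f} | OUT={a-f, f-f}
  B6: | IN={a-f, f-f} | OUT={a-f, f-f}
  B7: | IN={} | OUT={}
  B8: | IN={} | OUT={d*f}
  B9: | IN={d*f} | OUT={d*f}

Merge at B2: IN[B2] = OUT[B1] = {f-f}
Applying B2's transfer function to that IN value gives OUT[B2] (row B2 above).

Answer: {f-f}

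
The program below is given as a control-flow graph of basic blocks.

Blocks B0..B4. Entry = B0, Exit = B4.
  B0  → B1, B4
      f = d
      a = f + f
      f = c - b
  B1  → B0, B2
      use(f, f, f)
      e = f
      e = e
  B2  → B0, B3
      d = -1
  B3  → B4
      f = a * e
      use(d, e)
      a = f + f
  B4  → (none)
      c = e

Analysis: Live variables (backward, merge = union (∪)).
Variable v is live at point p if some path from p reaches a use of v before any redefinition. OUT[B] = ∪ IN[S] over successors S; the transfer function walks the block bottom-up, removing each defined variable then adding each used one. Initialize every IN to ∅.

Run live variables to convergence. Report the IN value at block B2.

Answer: {a, b, c, e}

Working:
Per-block solution:
  B0: | IN={b, c, d, e} | OUT={a, b, c, d, e, f}
  B1: | IN={a, b, c, d, f} | OUT={a, b, c, d, e}
  B2: | IN={a, b, c, e} | OUT={a, b, c, d, e}
  B3: | IN={a, d, e} | OUT={e}
  B4: | IN={e} | OUT={}

Merge at B2: OUT[B2] = IN[B0] ⊔ IN[B3] = {a, b, c, d, e}
Applying B2's transfer function to that OUT value gives IN[B2] (row B2 above).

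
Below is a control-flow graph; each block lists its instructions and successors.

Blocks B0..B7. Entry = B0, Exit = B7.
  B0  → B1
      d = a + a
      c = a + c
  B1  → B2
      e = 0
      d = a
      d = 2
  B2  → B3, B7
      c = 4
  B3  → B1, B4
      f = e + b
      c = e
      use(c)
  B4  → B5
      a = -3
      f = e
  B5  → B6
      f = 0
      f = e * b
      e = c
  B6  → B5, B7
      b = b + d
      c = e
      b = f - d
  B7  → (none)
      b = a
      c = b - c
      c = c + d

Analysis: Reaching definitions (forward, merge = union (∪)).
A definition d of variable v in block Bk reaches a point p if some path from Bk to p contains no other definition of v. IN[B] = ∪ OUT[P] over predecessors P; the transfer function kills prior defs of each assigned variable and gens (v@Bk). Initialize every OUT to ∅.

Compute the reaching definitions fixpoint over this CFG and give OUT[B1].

Converged values:
  B0:  IN={}  OUT={c@B0, d@B0}
  B1:  IN={c@B0, c@B3, d@B0, d@B1, e@B1, f@B3}  OUT={c@B0, c@B3, d@B1, e@B1, f@B3}
  B2:  IN={c@B0, c@B3, d@B1, e@B1, f@B3}  OUT={c@B2, d@B1, e@B1, f@B3}
  B3:  IN={c@B2, d@B1, e@B1, f@B3}  OUT={c@B3, d@B1, e@B1, f@B3}
  B4:  IN={c@B3, d@B1, e@B1, f@B3}  OUT={a@B4, c@B3, d@B1, e@B1, f@B4}
  B5:  IN={a@B4, b@B6, c@B3, c@B6, d@B1, e@B1, e@B5, f@B4, f@B5}  OUT={a@B4, b@B6, c@B3, c@B6, d@B1, e@B5, f@B5}
  B6:  IN={a@B4, b@B6, c@B3, c@B6, d@B1, e@B5, f@B5}  OUT={a@B4, b@B6, c@B6, d@B1, e@B5, f@B5}
  B7:  IN={a@B4, b@B6, c@B2, c@B6, d@B1, e@B1, e@B5, f@B3, f@B5}  OUT={a@B4, b@B7, c@B7, d@B1, e@B1, e@B5, f@B3, f@B5}

Merge at B1: IN[B1] = OUT[B0] ⊔ OUT[B3] = {c@B0, c@B3, d@B0, d@B1, e@B1, f@B3}
Applying B1's transfer function to that IN value gives OUT[B1] (row B1 above).

Answer: {c@B0, c@B3, d@B1, e@B1, f@B3}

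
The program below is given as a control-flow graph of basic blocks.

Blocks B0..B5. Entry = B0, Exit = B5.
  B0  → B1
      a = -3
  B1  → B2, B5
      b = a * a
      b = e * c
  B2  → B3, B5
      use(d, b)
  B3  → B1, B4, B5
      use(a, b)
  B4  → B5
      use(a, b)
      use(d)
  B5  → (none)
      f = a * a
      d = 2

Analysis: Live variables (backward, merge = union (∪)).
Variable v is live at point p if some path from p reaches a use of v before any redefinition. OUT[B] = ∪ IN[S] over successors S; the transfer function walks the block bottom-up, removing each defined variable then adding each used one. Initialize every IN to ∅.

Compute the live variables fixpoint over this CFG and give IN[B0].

Answer: {c, d, e}

Working:
Per-block solution:
  B0:   IN={c, d, e}   OUT={a, c, d, e}
  B1:   IN={a, c, d, e}   OUT={a, b, c, d, e}
  B2:   IN={a, b, c, d, e}   OUT={a, b, c, d, e}
  B3:   IN={a, b, c, d, e}   OUT={a, b, c, d, e}
  B4:   IN={a, b, d}   OUT={a}
  B5:   IN={a}   OUT={}

Merge at B0: OUT[B0] = IN[B1] = {a, c, d, e}
Applying B0's transfer function to that OUT value gives IN[B0] (row B0 above).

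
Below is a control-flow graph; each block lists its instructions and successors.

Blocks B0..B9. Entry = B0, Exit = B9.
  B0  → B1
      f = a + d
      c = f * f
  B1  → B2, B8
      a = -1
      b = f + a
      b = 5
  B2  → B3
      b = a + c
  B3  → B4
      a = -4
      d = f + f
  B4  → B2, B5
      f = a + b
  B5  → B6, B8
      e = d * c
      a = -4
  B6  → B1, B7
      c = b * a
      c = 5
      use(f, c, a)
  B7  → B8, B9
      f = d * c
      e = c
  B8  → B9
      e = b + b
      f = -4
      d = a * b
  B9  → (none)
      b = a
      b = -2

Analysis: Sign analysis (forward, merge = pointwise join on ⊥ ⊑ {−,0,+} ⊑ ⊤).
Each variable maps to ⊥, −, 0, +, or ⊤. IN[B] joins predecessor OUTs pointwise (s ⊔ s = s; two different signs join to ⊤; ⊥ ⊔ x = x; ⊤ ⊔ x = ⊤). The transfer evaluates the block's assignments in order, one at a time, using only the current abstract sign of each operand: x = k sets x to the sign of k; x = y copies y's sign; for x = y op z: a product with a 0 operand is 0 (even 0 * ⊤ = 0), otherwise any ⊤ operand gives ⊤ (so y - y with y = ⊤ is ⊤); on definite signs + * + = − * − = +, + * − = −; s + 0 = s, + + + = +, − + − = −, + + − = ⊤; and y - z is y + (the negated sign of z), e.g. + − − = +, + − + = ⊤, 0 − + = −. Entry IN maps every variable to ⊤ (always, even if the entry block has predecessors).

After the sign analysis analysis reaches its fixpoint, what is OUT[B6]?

Converged values:
  B0:   IN=(all ⊤)   OUT=(all ⊤)
  B1:   IN=(all ⊤)   OUT={a:-, b:+; rest ⊤}
  B2:   IN={a:-; rest ⊤}   OUT={a:-; rest ⊤}
  B3:   IN={a:-; rest ⊤}   OUT={a:-; rest ⊤}
  B4:   IN={a:-; rest ⊤}   OUT={a:-; rest ⊤}
  B5:   IN={a:-; rest ⊤}   OUT={a:-; rest ⊤}
  B6:   IN={a:-; rest ⊤}   OUT={a:-, c:+; rest ⊤}
  B7:   IN={a:-, c:+; rest ⊤}   OUT={a:-, c:+, e:+; rest ⊤}
  B8:   IN={a:-; rest ⊤}   OUT={a:-, f:-; rest ⊤}
  B9:   IN={a:-; rest ⊤}   OUT={a:-, b:-; rest ⊤}

Merge at B6: IN[B6] = OUT[B5] = {a: -, b: ⊤, c: ⊤, d: ⊤, e: ⊤, f: ⊤}
Applying B6's transfer function to that IN value gives OUT[B6] (row B6 above).

Answer: {a: -, b: ⊤, c: +, d: ⊤, e: ⊤, f: ⊤}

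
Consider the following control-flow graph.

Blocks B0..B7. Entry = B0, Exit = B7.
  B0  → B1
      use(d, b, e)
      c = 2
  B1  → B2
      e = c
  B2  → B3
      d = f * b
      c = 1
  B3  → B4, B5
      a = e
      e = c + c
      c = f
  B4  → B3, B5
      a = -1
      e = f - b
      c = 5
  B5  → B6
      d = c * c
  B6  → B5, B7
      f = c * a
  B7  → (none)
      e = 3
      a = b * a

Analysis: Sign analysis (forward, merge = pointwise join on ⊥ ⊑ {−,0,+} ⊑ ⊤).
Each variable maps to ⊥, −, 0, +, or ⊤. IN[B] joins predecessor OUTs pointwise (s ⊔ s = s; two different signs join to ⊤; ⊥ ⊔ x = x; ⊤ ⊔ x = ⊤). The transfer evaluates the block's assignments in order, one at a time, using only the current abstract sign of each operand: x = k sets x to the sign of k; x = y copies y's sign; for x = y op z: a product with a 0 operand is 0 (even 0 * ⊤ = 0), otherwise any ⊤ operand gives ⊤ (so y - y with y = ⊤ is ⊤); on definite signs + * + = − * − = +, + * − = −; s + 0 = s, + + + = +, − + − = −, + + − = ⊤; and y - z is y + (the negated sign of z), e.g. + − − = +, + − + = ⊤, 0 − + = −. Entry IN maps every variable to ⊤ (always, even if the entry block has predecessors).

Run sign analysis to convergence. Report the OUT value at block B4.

Per-block solution:
  B0:   IN=(all ⊤)   OUT={c:+; rest ⊤}
  B1:   IN={c:+; rest ⊤}   OUT={c:+, e:+; rest ⊤}
  B2:   IN={c:+, e:+; rest ⊤}   OUT={c:+, e:+; rest ⊤}
  B3:   IN={c:+; rest ⊤}   OUT={e:+; rest ⊤}
  B4:   IN={e:+; rest ⊤}   OUT={a:-, c:+; rest ⊤}
  B5:   IN=(all ⊤)   OUT=(all ⊤)
  B6:   IN=(all ⊤)   OUT=(all ⊤)
  B7:   IN=(all ⊤)   OUT={e:+; rest ⊤}

Merge at B4: IN[B4] = OUT[B3] = {a: ⊤, b: ⊤, c: ⊤, d: ⊤, e: +, f: ⊤}
Applying B4's transfer function to that IN value gives OUT[B4] (row B4 above).

Answer: {a: -, b: ⊤, c: +, d: ⊤, e: ⊤, f: ⊤}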